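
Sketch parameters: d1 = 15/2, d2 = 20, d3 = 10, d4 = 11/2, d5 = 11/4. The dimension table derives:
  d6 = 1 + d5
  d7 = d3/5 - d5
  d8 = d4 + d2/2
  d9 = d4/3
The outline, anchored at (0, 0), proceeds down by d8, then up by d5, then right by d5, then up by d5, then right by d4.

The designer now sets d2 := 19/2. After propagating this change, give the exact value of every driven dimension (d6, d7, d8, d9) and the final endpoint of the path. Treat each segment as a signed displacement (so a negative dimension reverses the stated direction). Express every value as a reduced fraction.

Apply edit: d2 := 19/2
  d6 = 1 + d5 = 15/4
  d7 = d3/5 - d5 = -3/4
  d8 = d4 + d2/2 = 41/4
  d9 = d4/3 = 11/6
Walk from origin (0, 0):
  seg 1: down by d8 = 41/4 → (0, -41/4)
  seg 2: up by d5 = 11/4 → (0, -15/2)
  seg 3: right by d5 = 11/4 → (11/4, -15/2)
  seg 4: up by d5 = 11/4 → (11/4, -19/4)
  seg 5: right by d4 = 11/2 → (33/4, -19/4)

d6 = 15/4
d7 = -3/4
d8 = 41/4
d9 = 11/6
endpoint = (33/4, -19/4)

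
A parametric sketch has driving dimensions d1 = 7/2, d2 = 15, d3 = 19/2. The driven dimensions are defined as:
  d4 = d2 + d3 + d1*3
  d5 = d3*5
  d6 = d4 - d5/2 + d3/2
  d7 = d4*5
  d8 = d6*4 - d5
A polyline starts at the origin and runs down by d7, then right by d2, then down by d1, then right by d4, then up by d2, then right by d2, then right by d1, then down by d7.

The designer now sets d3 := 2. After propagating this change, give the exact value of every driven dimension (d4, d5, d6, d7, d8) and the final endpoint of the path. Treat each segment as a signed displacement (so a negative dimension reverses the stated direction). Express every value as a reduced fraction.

d4 = 55/2
d5 = 10
d6 = 47/2
d7 = 275/2
d8 = 84
endpoint = (61, -527/2)

Apply edit: d3 := 2
  d4 = d2 + d3 + d1*3 = 55/2
  d5 = d3*5 = 10
  d6 = d4 - d5/2 + d3/2 = 47/2
  d7 = d4*5 = 275/2
  d8 = d6*4 - d5 = 84
Walk from origin (0, 0):
  seg 1: down by d7 = 275/2 → (0, -275/2)
  seg 2: right by d2 = 15 → (15, -275/2)
  seg 3: down by d1 = 7/2 → (15, -141)
  seg 4: right by d4 = 55/2 → (85/2, -141)
  seg 5: up by d2 = 15 → (85/2, -126)
  seg 6: right by d2 = 15 → (115/2, -126)
  seg 7: right by d1 = 7/2 → (61, -126)
  seg 8: down by d7 = 275/2 → (61, -527/2)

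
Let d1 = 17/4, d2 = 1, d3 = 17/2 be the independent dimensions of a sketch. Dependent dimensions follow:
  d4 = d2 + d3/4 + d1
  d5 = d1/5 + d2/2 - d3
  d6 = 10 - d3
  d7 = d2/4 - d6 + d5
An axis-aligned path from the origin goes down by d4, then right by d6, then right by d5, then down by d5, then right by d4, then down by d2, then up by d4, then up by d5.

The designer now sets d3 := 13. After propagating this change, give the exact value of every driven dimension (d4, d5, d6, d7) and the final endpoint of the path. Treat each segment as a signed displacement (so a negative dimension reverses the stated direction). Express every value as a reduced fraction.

Apply edit: d3 := 13
  d4 = d2 + d3/4 + d1 = 17/2
  d5 = d1/5 + d2/2 - d3 = -233/20
  d6 = 10 - d3 = -3
  d7 = d2/4 - d6 + d5 = -42/5
Walk from origin (0, 0):
  seg 1: down by d4 = 17/2 → (0, -17/2)
  seg 2: right by d6 = -3 → (-3, -17/2)
  seg 3: right by d5 = -233/20 → (-293/20, -17/2)
  seg 4: down by d5 = -233/20 → (-293/20, 63/20)
  seg 5: right by d4 = 17/2 → (-123/20, 63/20)
  seg 6: down by d2 = 1 → (-123/20, 43/20)
  seg 7: up by d4 = 17/2 → (-123/20, 213/20)
  seg 8: up by d5 = -233/20 → (-123/20, -1)

d4 = 17/2
d5 = -233/20
d6 = -3
d7 = -42/5
endpoint = (-123/20, -1)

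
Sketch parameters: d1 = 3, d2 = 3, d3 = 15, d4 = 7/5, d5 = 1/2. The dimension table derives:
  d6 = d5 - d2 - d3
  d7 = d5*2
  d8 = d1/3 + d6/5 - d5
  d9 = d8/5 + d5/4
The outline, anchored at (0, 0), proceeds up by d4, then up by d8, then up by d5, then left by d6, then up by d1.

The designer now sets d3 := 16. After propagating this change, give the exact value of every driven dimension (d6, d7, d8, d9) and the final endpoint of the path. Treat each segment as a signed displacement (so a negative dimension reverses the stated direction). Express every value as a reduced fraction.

d6 = -37/2
d7 = 1
d8 = -16/5
d9 = -103/200
endpoint = (37/2, 17/10)

Apply edit: d3 := 16
  d6 = d5 - d2 - d3 = -37/2
  d7 = d5*2 = 1
  d8 = d1/3 + d6/5 - d5 = -16/5
  d9 = d8/5 + d5/4 = -103/200
Walk from origin (0, 0):
  seg 1: up by d4 = 7/5 → (0, 7/5)
  seg 2: up by d8 = -16/5 → (0, -9/5)
  seg 3: up by d5 = 1/2 → (0, -13/10)
  seg 4: left by d6 = -37/2 → (37/2, -13/10)
  seg 5: up by d1 = 3 → (37/2, 17/10)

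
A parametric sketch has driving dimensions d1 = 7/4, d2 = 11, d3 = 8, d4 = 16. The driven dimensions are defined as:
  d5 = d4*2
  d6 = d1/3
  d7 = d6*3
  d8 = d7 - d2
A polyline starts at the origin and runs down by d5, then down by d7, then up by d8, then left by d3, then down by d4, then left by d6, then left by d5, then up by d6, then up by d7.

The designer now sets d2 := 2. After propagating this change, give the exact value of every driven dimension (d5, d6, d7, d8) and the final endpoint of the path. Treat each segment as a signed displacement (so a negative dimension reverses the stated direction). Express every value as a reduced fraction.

Apply edit: d2 := 2
  d5 = d4*2 = 32
  d6 = d1/3 = 7/12
  d7 = d6*3 = 7/4
  d8 = d7 - d2 = -1/4
Walk from origin (0, 0):
  seg 1: down by d5 = 32 → (0, -32)
  seg 2: down by d7 = 7/4 → (0, -135/4)
  seg 3: up by d8 = -1/4 → (0, -34)
  seg 4: left by d3 = 8 → (-8, -34)
  seg 5: down by d4 = 16 → (-8, -50)
  seg 6: left by d6 = 7/12 → (-103/12, -50)
  seg 7: left by d5 = 32 → (-487/12, -50)
  seg 8: up by d6 = 7/12 → (-487/12, -593/12)
  seg 9: up by d7 = 7/4 → (-487/12, -143/3)

d5 = 32
d6 = 7/12
d7 = 7/4
d8 = -1/4
endpoint = (-487/12, -143/3)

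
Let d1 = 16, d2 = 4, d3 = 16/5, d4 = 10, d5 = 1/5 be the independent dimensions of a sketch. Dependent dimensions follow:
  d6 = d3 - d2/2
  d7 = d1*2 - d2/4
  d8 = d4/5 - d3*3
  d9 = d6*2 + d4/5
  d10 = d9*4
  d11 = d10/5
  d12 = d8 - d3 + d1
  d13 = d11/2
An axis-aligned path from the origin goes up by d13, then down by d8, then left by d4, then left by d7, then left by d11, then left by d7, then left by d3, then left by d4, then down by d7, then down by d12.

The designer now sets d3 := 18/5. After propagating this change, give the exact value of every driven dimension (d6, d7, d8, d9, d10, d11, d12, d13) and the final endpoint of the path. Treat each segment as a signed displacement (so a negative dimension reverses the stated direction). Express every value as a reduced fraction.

d6 = 8/5
d7 = 31
d8 = -44/5
d9 = 26/5
d10 = 104/5
d11 = 104/25
d12 = 18/5
d13 = 52/25
endpoint = (-2244/25, -593/25)

Apply edit: d3 := 18/5
  d6 = d3 - d2/2 = 8/5
  d7 = d1*2 - d2/4 = 31
  d8 = d4/5 - d3*3 = -44/5
  d9 = d6*2 + d4/5 = 26/5
  d10 = d9*4 = 104/5
  d11 = d10/5 = 104/25
  d12 = d8 - d3 + d1 = 18/5
  d13 = d11/2 = 52/25
Walk from origin (0, 0):
  seg 1: up by d13 = 52/25 → (0, 52/25)
  seg 2: down by d8 = -44/5 → (0, 272/25)
  seg 3: left by d4 = 10 → (-10, 272/25)
  seg 4: left by d7 = 31 → (-41, 272/25)
  seg 5: left by d11 = 104/25 → (-1129/25, 272/25)
  seg 6: left by d7 = 31 → (-1904/25, 272/25)
  seg 7: left by d3 = 18/5 → (-1994/25, 272/25)
  seg 8: left by d4 = 10 → (-2244/25, 272/25)
  seg 9: down by d7 = 31 → (-2244/25, -503/25)
  seg 10: down by d12 = 18/5 → (-2244/25, -593/25)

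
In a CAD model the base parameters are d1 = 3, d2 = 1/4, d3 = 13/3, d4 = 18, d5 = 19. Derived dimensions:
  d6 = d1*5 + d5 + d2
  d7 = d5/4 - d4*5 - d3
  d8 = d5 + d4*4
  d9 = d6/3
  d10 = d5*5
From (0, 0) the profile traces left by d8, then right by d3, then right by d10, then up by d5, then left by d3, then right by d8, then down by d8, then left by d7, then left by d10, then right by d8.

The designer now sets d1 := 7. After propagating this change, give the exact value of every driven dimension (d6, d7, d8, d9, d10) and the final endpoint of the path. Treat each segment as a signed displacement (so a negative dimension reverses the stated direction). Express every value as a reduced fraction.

Apply edit: d1 := 7
  d6 = d1*5 + d5 + d2 = 217/4
  d7 = d5/4 - d4*5 - d3 = -1075/12
  d8 = d5 + d4*4 = 91
  d9 = d6/3 = 217/12
  d10 = d5*5 = 95
Walk from origin (0, 0):
  seg 1: left by d8 = 91 → (-91, 0)
  seg 2: right by d3 = 13/3 → (-260/3, 0)
  seg 3: right by d10 = 95 → (25/3, 0)
  seg 4: up by d5 = 19 → (25/3, 19)
  seg 5: left by d3 = 13/3 → (4, 19)
  seg 6: right by d8 = 91 → (95, 19)
  seg 7: down by d8 = 91 → (95, -72)
  seg 8: left by d7 = -1075/12 → (2215/12, -72)
  seg 9: left by d10 = 95 → (1075/12, -72)
  seg 10: right by d8 = 91 → (2167/12, -72)

d6 = 217/4
d7 = -1075/12
d8 = 91
d9 = 217/12
d10 = 95
endpoint = (2167/12, -72)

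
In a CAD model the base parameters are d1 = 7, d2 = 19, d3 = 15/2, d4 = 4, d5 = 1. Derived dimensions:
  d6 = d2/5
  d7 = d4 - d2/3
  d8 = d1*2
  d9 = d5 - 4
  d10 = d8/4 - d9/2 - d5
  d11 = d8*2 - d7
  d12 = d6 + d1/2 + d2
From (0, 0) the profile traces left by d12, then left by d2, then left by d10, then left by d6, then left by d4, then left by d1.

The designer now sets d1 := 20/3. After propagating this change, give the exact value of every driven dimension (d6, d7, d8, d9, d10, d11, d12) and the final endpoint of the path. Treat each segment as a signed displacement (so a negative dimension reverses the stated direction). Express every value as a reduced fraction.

d6 = 19/5
d7 = -7/3
d8 = 40/3
d9 = -3
d10 = 23/6
d11 = 29
d12 = 392/15
endpoint = (-1903/30, 0)

Apply edit: d1 := 20/3
  d6 = d2/5 = 19/5
  d7 = d4 - d2/3 = -7/3
  d8 = d1*2 = 40/3
  d9 = d5 - 4 = -3
  d10 = d8/4 - d9/2 - d5 = 23/6
  d11 = d8*2 - d7 = 29
  d12 = d6 + d1/2 + d2 = 392/15
Walk from origin (0, 0):
  seg 1: left by d12 = 392/15 → (-392/15, 0)
  seg 2: left by d2 = 19 → (-677/15, 0)
  seg 3: left by d10 = 23/6 → (-1469/30, 0)
  seg 4: left by d6 = 19/5 → (-1583/30, 0)
  seg 5: left by d4 = 4 → (-1703/30, 0)
  seg 6: left by d1 = 20/3 → (-1903/30, 0)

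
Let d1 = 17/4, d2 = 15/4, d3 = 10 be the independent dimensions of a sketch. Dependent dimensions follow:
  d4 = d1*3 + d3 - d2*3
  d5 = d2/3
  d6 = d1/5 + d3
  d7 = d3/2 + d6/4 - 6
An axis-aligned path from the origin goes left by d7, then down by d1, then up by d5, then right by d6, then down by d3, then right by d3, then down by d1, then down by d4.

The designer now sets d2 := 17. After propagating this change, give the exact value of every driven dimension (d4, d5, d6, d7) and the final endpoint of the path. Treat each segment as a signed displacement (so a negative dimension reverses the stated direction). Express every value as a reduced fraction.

d4 = -113/4
d5 = 17/3
d6 = 217/20
d7 = 137/80
endpoint = (1531/80, 185/12)

Apply edit: d2 := 17
  d4 = d1*3 + d3 - d2*3 = -113/4
  d5 = d2/3 = 17/3
  d6 = d1/5 + d3 = 217/20
  d7 = d3/2 + d6/4 - 6 = 137/80
Walk from origin (0, 0):
  seg 1: left by d7 = 137/80 → (-137/80, 0)
  seg 2: down by d1 = 17/4 → (-137/80, -17/4)
  seg 3: up by d5 = 17/3 → (-137/80, 17/12)
  seg 4: right by d6 = 217/20 → (731/80, 17/12)
  seg 5: down by d3 = 10 → (731/80, -103/12)
  seg 6: right by d3 = 10 → (1531/80, -103/12)
  seg 7: down by d1 = 17/4 → (1531/80, -77/6)
  seg 8: down by d4 = -113/4 → (1531/80, 185/12)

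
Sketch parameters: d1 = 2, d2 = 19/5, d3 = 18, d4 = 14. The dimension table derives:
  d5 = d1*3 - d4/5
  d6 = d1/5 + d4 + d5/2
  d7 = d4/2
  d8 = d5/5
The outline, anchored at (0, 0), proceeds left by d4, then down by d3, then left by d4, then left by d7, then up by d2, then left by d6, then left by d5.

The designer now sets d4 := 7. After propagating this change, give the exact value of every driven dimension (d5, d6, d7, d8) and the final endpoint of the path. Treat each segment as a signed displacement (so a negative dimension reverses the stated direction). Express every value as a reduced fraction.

Apply edit: d4 := 7
  d5 = d1*3 - d4/5 = 23/5
  d6 = d1/5 + d4 + d5/2 = 97/10
  d7 = d4/2 = 7/2
  d8 = d5/5 = 23/25
Walk from origin (0, 0):
  seg 1: left by d4 = 7 → (-7, 0)
  seg 2: down by d3 = 18 → (-7, -18)
  seg 3: left by d4 = 7 → (-14, -18)
  seg 4: left by d7 = 7/2 → (-35/2, -18)
  seg 5: up by d2 = 19/5 → (-35/2, -71/5)
  seg 6: left by d6 = 97/10 → (-136/5, -71/5)
  seg 7: left by d5 = 23/5 → (-159/5, -71/5)

d5 = 23/5
d6 = 97/10
d7 = 7/2
d8 = 23/25
endpoint = (-159/5, -71/5)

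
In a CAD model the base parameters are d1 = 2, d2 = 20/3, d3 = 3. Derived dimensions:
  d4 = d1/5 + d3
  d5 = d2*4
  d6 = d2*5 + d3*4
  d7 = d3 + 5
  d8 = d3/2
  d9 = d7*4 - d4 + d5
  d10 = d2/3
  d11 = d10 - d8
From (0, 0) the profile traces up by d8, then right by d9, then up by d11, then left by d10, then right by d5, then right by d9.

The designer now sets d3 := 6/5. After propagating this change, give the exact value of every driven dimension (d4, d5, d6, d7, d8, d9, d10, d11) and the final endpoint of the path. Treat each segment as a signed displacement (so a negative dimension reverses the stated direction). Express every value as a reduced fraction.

d4 = 8/5
d5 = 80/3
d6 = 572/15
d7 = 31/5
d8 = 3/5
d9 = 748/15
d10 = 20/9
d11 = 73/45
endpoint = (5588/45, 20/9)

Apply edit: d3 := 6/5
  d4 = d1/5 + d3 = 8/5
  d5 = d2*4 = 80/3
  d6 = d2*5 + d3*4 = 572/15
  d7 = d3 + 5 = 31/5
  d8 = d3/2 = 3/5
  d9 = d7*4 - d4 + d5 = 748/15
  d10 = d2/3 = 20/9
  d11 = d10 - d8 = 73/45
Walk from origin (0, 0):
  seg 1: up by d8 = 3/5 → (0, 3/5)
  seg 2: right by d9 = 748/15 → (748/15, 3/5)
  seg 3: up by d11 = 73/45 → (748/15, 20/9)
  seg 4: left by d10 = 20/9 → (2144/45, 20/9)
  seg 5: right by d5 = 80/3 → (3344/45, 20/9)
  seg 6: right by d9 = 748/15 → (5588/45, 20/9)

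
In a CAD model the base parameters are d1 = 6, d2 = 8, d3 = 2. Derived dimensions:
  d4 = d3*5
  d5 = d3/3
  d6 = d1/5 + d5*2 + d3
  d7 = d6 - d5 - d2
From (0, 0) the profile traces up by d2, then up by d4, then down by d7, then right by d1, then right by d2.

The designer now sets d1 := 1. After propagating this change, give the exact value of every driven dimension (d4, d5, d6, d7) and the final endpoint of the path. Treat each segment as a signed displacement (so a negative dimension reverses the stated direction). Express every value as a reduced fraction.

Apply edit: d1 := 1
  d4 = d3*5 = 10
  d5 = d3/3 = 2/3
  d6 = d1/5 + d5*2 + d3 = 53/15
  d7 = d6 - d5 - d2 = -77/15
Walk from origin (0, 0):
  seg 1: up by d2 = 8 → (0, 8)
  seg 2: up by d4 = 10 → (0, 18)
  seg 3: down by d7 = -77/15 → (0, 347/15)
  seg 4: right by d1 = 1 → (1, 347/15)
  seg 5: right by d2 = 8 → (9, 347/15)

d4 = 10
d5 = 2/3
d6 = 53/15
d7 = -77/15
endpoint = (9, 347/15)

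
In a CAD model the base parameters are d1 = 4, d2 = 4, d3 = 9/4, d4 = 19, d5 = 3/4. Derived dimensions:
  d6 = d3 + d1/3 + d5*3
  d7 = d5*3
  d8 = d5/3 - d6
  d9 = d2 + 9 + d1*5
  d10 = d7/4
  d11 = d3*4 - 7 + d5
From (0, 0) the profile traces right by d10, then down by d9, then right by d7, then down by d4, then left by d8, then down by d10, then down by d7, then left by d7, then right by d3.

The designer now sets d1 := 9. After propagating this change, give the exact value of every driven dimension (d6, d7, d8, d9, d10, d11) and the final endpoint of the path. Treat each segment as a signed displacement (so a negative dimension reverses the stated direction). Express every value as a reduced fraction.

Apply edit: d1 := 9
  d6 = d3 + d1/3 + d5*3 = 15/2
  d7 = d5*3 = 9/4
  d8 = d5/3 - d6 = -29/4
  d9 = d2 + 9 + d1*5 = 58
  d10 = d7/4 = 9/16
  d11 = d3*4 - 7 + d5 = 11/4
Walk from origin (0, 0):
  seg 1: right by d10 = 9/16 → (9/16, 0)
  seg 2: down by d9 = 58 → (9/16, -58)
  seg 3: right by d7 = 9/4 → (45/16, -58)
  seg 4: down by d4 = 19 → (45/16, -77)
  seg 5: left by d8 = -29/4 → (161/16, -77)
  seg 6: down by d10 = 9/16 → (161/16, -1241/16)
  seg 7: down by d7 = 9/4 → (161/16, -1277/16)
  seg 8: left by d7 = 9/4 → (125/16, -1277/16)
  seg 9: right by d3 = 9/4 → (161/16, -1277/16)

d6 = 15/2
d7 = 9/4
d8 = -29/4
d9 = 58
d10 = 9/16
d11 = 11/4
endpoint = (161/16, -1277/16)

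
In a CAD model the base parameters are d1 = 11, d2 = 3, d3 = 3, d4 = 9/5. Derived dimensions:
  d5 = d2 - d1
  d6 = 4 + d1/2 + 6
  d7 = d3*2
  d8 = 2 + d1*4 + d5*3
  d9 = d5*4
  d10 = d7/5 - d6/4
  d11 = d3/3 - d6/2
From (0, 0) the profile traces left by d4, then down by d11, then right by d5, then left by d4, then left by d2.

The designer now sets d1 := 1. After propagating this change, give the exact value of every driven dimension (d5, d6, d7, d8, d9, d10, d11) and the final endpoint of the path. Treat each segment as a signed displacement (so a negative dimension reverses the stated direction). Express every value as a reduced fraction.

Apply edit: d1 := 1
  d5 = d2 - d1 = 2
  d6 = 4 + d1/2 + 6 = 21/2
  d7 = d3*2 = 6
  d8 = 2 + d1*4 + d5*3 = 12
  d9 = d5*4 = 8
  d10 = d7/5 - d6/4 = -57/40
  d11 = d3/3 - d6/2 = -17/4
Walk from origin (0, 0):
  seg 1: left by d4 = 9/5 → (-9/5, 0)
  seg 2: down by d11 = -17/4 → (-9/5, 17/4)
  seg 3: right by d5 = 2 → (1/5, 17/4)
  seg 4: left by d4 = 9/5 → (-8/5, 17/4)
  seg 5: left by d2 = 3 → (-23/5, 17/4)

d5 = 2
d6 = 21/2
d7 = 6
d8 = 12
d9 = 8
d10 = -57/40
d11 = -17/4
endpoint = (-23/5, 17/4)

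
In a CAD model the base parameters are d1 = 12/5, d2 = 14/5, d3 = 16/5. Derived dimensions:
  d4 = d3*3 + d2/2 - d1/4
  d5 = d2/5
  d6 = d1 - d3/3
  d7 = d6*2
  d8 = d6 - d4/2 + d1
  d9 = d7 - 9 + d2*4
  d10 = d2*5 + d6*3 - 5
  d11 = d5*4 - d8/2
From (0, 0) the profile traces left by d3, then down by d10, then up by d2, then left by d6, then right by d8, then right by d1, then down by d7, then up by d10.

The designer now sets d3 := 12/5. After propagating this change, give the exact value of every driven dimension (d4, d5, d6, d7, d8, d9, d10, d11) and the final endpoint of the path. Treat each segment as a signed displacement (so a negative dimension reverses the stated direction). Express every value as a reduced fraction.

Apply edit: d3 := 12/5
  d4 = d3*3 + d2/2 - d1/4 = 8
  d5 = d2/5 = 14/25
  d6 = d1 - d3/3 = 8/5
  d7 = d6*2 = 16/5
  d8 = d6 - d4/2 + d1 = 0
  d9 = d7 - 9 + d2*4 = 27/5
  d10 = d2*5 + d6*3 - 5 = 69/5
  d11 = d5*4 - d8/2 = 56/25
Walk from origin (0, 0):
  seg 1: left by d3 = 12/5 → (-12/5, 0)
  seg 2: down by d10 = 69/5 → (-12/5, -69/5)
  seg 3: up by d2 = 14/5 → (-12/5, -11)
  seg 4: left by d6 = 8/5 → (-4, -11)
  seg 5: right by d8 = 0 → (-4, -11)
  seg 6: right by d1 = 12/5 → (-8/5, -11)
  seg 7: down by d7 = 16/5 → (-8/5, -71/5)
  seg 8: up by d10 = 69/5 → (-8/5, -2/5)

d4 = 8
d5 = 14/25
d6 = 8/5
d7 = 16/5
d8 = 0
d9 = 27/5
d10 = 69/5
d11 = 56/25
endpoint = (-8/5, -2/5)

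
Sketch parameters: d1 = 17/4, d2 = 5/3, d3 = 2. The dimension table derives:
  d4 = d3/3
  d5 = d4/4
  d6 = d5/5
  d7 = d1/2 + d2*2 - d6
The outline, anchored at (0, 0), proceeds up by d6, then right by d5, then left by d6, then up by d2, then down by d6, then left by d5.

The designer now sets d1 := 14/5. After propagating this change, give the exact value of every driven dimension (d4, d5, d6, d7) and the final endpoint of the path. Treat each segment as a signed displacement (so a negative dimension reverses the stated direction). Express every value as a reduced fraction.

d4 = 2/3
d5 = 1/6
d6 = 1/30
d7 = 47/10
endpoint = (-1/30, 5/3)

Apply edit: d1 := 14/5
  d4 = d3/3 = 2/3
  d5 = d4/4 = 1/6
  d6 = d5/5 = 1/30
  d7 = d1/2 + d2*2 - d6 = 47/10
Walk from origin (0, 0):
  seg 1: up by d6 = 1/30 → (0, 1/30)
  seg 2: right by d5 = 1/6 → (1/6, 1/30)
  seg 3: left by d6 = 1/30 → (2/15, 1/30)
  seg 4: up by d2 = 5/3 → (2/15, 17/10)
  seg 5: down by d6 = 1/30 → (2/15, 5/3)
  seg 6: left by d5 = 1/6 → (-1/30, 5/3)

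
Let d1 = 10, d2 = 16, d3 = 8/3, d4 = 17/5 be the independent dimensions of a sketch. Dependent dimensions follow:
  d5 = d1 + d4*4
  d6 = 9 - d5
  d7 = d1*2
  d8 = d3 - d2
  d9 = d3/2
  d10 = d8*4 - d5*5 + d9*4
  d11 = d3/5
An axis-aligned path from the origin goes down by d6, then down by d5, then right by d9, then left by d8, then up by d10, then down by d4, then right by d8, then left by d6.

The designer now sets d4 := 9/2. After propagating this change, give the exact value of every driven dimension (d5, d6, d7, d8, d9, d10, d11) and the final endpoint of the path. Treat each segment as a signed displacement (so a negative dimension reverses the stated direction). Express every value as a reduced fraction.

Apply edit: d4 := 9/2
  d5 = d1 + d4*4 = 28
  d6 = 9 - d5 = -19
  d7 = d1*2 = 20
  d8 = d3 - d2 = -40/3
  d9 = d3/2 = 4/3
  d10 = d8*4 - d5*5 + d9*4 = -188
  d11 = d3/5 = 8/15
Walk from origin (0, 0):
  seg 1: down by d6 = -19 → (0, 19)
  seg 2: down by d5 = 28 → (0, -9)
  seg 3: right by d9 = 4/3 → (4/3, -9)
  seg 4: left by d8 = -40/3 → (44/3, -9)
  seg 5: up by d10 = -188 → (44/3, -197)
  seg 6: down by d4 = 9/2 → (44/3, -403/2)
  seg 7: right by d8 = -40/3 → (4/3, -403/2)
  seg 8: left by d6 = -19 → (61/3, -403/2)

d5 = 28
d6 = -19
d7 = 20
d8 = -40/3
d9 = 4/3
d10 = -188
d11 = 8/15
endpoint = (61/3, -403/2)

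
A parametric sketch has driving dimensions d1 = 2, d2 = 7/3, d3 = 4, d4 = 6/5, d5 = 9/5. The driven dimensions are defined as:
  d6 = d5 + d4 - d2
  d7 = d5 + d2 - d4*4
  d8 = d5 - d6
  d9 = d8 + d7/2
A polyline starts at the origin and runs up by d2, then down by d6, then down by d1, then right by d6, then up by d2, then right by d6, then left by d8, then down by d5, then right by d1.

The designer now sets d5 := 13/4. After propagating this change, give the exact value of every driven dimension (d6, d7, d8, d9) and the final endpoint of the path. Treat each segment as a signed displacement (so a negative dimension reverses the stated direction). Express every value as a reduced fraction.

d6 = 127/60
d7 = 47/60
d8 = 17/15
d9 = 61/40
endpoint = (51/10, -27/10)

Apply edit: d5 := 13/4
  d6 = d5 + d4 - d2 = 127/60
  d7 = d5 + d2 - d4*4 = 47/60
  d8 = d5 - d6 = 17/15
  d9 = d8 + d7/2 = 61/40
Walk from origin (0, 0):
  seg 1: up by d2 = 7/3 → (0, 7/3)
  seg 2: down by d6 = 127/60 → (0, 13/60)
  seg 3: down by d1 = 2 → (0, -107/60)
  seg 4: right by d6 = 127/60 → (127/60, -107/60)
  seg 5: up by d2 = 7/3 → (127/60, 11/20)
  seg 6: right by d6 = 127/60 → (127/30, 11/20)
  seg 7: left by d8 = 17/15 → (31/10, 11/20)
  seg 8: down by d5 = 13/4 → (31/10, -27/10)
  seg 9: right by d1 = 2 → (51/10, -27/10)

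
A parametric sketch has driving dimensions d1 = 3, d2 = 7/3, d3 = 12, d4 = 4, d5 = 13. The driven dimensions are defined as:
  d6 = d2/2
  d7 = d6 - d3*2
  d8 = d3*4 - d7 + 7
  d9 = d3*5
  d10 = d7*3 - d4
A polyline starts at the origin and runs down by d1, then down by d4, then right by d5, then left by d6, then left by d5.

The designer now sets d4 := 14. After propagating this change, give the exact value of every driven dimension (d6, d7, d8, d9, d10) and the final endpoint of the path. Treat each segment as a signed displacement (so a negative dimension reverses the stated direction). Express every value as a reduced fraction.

Apply edit: d4 := 14
  d6 = d2/2 = 7/6
  d7 = d6 - d3*2 = -137/6
  d8 = d3*4 - d7 + 7 = 467/6
  d9 = d3*5 = 60
  d10 = d7*3 - d4 = -165/2
Walk from origin (0, 0):
  seg 1: down by d1 = 3 → (0, -3)
  seg 2: down by d4 = 14 → (0, -17)
  seg 3: right by d5 = 13 → (13, -17)
  seg 4: left by d6 = 7/6 → (71/6, -17)
  seg 5: left by d5 = 13 → (-7/6, -17)

d6 = 7/6
d7 = -137/6
d8 = 467/6
d9 = 60
d10 = -165/2
endpoint = (-7/6, -17)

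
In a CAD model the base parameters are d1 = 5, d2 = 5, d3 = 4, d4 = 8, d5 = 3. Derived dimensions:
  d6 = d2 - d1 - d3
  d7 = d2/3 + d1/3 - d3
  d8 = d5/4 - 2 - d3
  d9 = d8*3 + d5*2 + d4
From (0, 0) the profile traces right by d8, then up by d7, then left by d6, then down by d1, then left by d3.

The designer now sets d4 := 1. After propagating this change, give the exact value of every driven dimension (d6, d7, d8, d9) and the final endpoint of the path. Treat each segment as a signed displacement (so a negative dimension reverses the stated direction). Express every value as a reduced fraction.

d6 = -4
d7 = -2/3
d8 = -21/4
d9 = -35/4
endpoint = (-21/4, -17/3)

Apply edit: d4 := 1
  d6 = d2 - d1 - d3 = -4
  d7 = d2/3 + d1/3 - d3 = -2/3
  d8 = d5/4 - 2 - d3 = -21/4
  d9 = d8*3 + d5*2 + d4 = -35/4
Walk from origin (0, 0):
  seg 1: right by d8 = -21/4 → (-21/4, 0)
  seg 2: up by d7 = -2/3 → (-21/4, -2/3)
  seg 3: left by d6 = -4 → (-5/4, -2/3)
  seg 4: down by d1 = 5 → (-5/4, -17/3)
  seg 5: left by d3 = 4 → (-21/4, -17/3)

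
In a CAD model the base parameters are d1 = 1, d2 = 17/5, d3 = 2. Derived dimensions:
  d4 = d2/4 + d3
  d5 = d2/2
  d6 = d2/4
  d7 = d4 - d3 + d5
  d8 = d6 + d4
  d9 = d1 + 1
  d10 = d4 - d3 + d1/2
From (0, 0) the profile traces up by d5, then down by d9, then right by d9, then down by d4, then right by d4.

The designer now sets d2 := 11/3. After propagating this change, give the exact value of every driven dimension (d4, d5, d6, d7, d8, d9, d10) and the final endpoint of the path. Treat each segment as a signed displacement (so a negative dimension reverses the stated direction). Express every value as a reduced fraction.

d4 = 35/12
d5 = 11/6
d6 = 11/12
d7 = 11/4
d8 = 23/6
d9 = 2
d10 = 17/12
endpoint = (59/12, -37/12)

Apply edit: d2 := 11/3
  d4 = d2/4 + d3 = 35/12
  d5 = d2/2 = 11/6
  d6 = d2/4 = 11/12
  d7 = d4 - d3 + d5 = 11/4
  d8 = d6 + d4 = 23/6
  d9 = d1 + 1 = 2
  d10 = d4 - d3 + d1/2 = 17/12
Walk from origin (0, 0):
  seg 1: up by d5 = 11/6 → (0, 11/6)
  seg 2: down by d9 = 2 → (0, -1/6)
  seg 3: right by d9 = 2 → (2, -1/6)
  seg 4: down by d4 = 35/12 → (2, -37/12)
  seg 5: right by d4 = 35/12 → (59/12, -37/12)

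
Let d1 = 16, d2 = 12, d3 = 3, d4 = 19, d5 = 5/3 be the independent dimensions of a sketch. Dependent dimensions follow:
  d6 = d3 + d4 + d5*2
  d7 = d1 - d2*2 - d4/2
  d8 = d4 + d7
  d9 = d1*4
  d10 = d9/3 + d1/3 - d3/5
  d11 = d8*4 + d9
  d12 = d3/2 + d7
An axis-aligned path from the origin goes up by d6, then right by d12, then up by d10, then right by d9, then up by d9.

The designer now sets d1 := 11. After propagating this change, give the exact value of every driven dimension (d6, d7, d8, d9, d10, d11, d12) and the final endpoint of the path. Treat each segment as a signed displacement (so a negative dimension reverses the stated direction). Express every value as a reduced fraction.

d6 = 76/3
d7 = -45/2
d8 = -7/2
d9 = 44
d10 = 266/15
d11 = 30
d12 = -21
endpoint = (23, 1306/15)

Apply edit: d1 := 11
  d6 = d3 + d4 + d5*2 = 76/3
  d7 = d1 - d2*2 - d4/2 = -45/2
  d8 = d4 + d7 = -7/2
  d9 = d1*4 = 44
  d10 = d9/3 + d1/3 - d3/5 = 266/15
  d11 = d8*4 + d9 = 30
  d12 = d3/2 + d7 = -21
Walk from origin (0, 0):
  seg 1: up by d6 = 76/3 → (0, 76/3)
  seg 2: right by d12 = -21 → (-21, 76/3)
  seg 3: up by d10 = 266/15 → (-21, 646/15)
  seg 4: right by d9 = 44 → (23, 646/15)
  seg 5: up by d9 = 44 → (23, 1306/15)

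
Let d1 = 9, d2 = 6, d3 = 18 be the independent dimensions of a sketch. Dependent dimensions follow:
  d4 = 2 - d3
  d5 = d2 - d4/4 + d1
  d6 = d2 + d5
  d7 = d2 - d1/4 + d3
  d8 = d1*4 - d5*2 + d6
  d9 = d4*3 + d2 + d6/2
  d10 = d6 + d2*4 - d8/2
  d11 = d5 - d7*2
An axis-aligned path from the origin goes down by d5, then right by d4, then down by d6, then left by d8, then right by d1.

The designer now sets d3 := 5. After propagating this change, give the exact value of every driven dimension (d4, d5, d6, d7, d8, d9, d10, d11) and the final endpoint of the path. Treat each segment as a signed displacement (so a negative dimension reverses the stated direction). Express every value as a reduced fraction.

d4 = -3
d5 = 63/4
d6 = 87/4
d7 = 35/4
d8 = 105/4
d9 = 63/8
d10 = 261/8
d11 = -7/4
endpoint = (-81/4, -75/2)

Apply edit: d3 := 5
  d4 = 2 - d3 = -3
  d5 = d2 - d4/4 + d1 = 63/4
  d6 = d2 + d5 = 87/4
  d7 = d2 - d1/4 + d3 = 35/4
  d8 = d1*4 - d5*2 + d6 = 105/4
  d9 = d4*3 + d2 + d6/2 = 63/8
  d10 = d6 + d2*4 - d8/2 = 261/8
  d11 = d5 - d7*2 = -7/4
Walk from origin (0, 0):
  seg 1: down by d5 = 63/4 → (0, -63/4)
  seg 2: right by d4 = -3 → (-3, -63/4)
  seg 3: down by d6 = 87/4 → (-3, -75/2)
  seg 4: left by d8 = 105/4 → (-117/4, -75/2)
  seg 5: right by d1 = 9 → (-81/4, -75/2)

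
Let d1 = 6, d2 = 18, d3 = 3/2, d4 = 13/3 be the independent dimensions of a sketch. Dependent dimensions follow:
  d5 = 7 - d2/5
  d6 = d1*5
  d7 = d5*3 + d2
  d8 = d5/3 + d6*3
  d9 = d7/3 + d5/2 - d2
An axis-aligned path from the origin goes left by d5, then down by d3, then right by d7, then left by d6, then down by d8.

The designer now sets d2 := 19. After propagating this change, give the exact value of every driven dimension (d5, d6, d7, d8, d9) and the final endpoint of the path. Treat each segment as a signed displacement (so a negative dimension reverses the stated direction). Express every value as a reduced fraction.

Apply edit: d2 := 19
  d5 = 7 - d2/5 = 16/5
  d6 = d1*5 = 30
  d7 = d5*3 + d2 = 143/5
  d8 = d5/3 + d6*3 = 1366/15
  d9 = d7/3 + d5/2 - d2 = -118/15
Walk from origin (0, 0):
  seg 1: left by d5 = 16/5 → (-16/5, 0)
  seg 2: down by d3 = 3/2 → (-16/5, -3/2)
  seg 3: right by d7 = 143/5 → (127/5, -3/2)
  seg 4: left by d6 = 30 → (-23/5, -3/2)
  seg 5: down by d8 = 1366/15 → (-23/5, -2777/30)

d5 = 16/5
d6 = 30
d7 = 143/5
d8 = 1366/15
d9 = -118/15
endpoint = (-23/5, -2777/30)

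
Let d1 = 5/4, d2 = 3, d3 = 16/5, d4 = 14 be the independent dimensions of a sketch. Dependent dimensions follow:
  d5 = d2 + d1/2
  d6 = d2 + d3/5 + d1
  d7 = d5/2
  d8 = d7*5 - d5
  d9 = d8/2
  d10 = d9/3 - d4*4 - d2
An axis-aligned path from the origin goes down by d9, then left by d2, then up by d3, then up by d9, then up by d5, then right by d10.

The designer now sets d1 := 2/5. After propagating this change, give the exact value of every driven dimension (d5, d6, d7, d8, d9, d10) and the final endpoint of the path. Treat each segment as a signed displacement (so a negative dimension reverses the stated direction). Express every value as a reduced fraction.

Apply edit: d1 := 2/5
  d5 = d2 + d1/2 = 16/5
  d6 = d2 + d3/5 + d1 = 101/25
  d7 = d5/2 = 8/5
  d8 = d7*5 - d5 = 24/5
  d9 = d8/2 = 12/5
  d10 = d9/3 - d4*4 - d2 = -291/5
Walk from origin (0, 0):
  seg 1: down by d9 = 12/5 → (0, -12/5)
  seg 2: left by d2 = 3 → (-3, -12/5)
  seg 3: up by d3 = 16/5 → (-3, 4/5)
  seg 4: up by d9 = 12/5 → (-3, 16/5)
  seg 5: up by d5 = 16/5 → (-3, 32/5)
  seg 6: right by d10 = -291/5 → (-306/5, 32/5)

d5 = 16/5
d6 = 101/25
d7 = 8/5
d8 = 24/5
d9 = 12/5
d10 = -291/5
endpoint = (-306/5, 32/5)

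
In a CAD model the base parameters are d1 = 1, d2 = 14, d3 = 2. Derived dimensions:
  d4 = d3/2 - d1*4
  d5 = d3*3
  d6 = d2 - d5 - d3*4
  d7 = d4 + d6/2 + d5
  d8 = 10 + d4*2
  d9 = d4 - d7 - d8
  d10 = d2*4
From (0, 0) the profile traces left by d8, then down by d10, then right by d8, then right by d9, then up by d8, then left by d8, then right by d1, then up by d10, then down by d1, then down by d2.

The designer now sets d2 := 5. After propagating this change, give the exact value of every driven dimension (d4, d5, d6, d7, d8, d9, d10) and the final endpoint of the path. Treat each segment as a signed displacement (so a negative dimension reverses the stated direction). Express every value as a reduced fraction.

Apply edit: d2 := 5
  d4 = d3/2 - d1*4 = -3
  d5 = d3*3 = 6
  d6 = d2 - d5 - d3*4 = -9
  d7 = d4 + d6/2 + d5 = -3/2
  d8 = 10 + d4*2 = 4
  d9 = d4 - d7 - d8 = -11/2
  d10 = d2*4 = 20
Walk from origin (0, 0):
  seg 1: left by d8 = 4 → (-4, 0)
  seg 2: down by d10 = 20 → (-4, -20)
  seg 3: right by d8 = 4 → (0, -20)
  seg 4: right by d9 = -11/2 → (-11/2, -20)
  seg 5: up by d8 = 4 → (-11/2, -16)
  seg 6: left by d8 = 4 → (-19/2, -16)
  seg 7: right by d1 = 1 → (-17/2, -16)
  seg 8: up by d10 = 20 → (-17/2, 4)
  seg 9: down by d1 = 1 → (-17/2, 3)
  seg 10: down by d2 = 5 → (-17/2, -2)

d4 = -3
d5 = 6
d6 = -9
d7 = -3/2
d8 = 4
d9 = -11/2
d10 = 20
endpoint = (-17/2, -2)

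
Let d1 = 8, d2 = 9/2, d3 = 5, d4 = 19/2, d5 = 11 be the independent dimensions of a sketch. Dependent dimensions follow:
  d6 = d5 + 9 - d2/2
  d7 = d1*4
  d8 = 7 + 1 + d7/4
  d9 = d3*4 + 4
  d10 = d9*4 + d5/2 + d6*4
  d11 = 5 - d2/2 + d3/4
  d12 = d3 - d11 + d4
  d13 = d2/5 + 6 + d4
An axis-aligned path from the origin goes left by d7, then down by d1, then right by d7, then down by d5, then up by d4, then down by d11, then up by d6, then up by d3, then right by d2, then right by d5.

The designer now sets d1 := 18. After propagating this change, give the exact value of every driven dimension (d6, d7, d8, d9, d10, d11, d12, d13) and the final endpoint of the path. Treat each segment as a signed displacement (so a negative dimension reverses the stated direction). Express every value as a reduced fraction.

Apply edit: d1 := 18
  d6 = d5 + 9 - d2/2 = 71/4
  d7 = d1*4 = 72
  d8 = 7 + 1 + d7/4 = 26
  d9 = d3*4 + 4 = 24
  d10 = d9*4 + d5/2 + d6*4 = 345/2
  d11 = 5 - d2/2 + d3/4 = 4
  d12 = d3 - d11 + d4 = 21/2
  d13 = d2/5 + 6 + d4 = 82/5
Walk from origin (0, 0):
  seg 1: left by d7 = 72 → (-72, 0)
  seg 2: down by d1 = 18 → (-72, -18)
  seg 3: right by d7 = 72 → (0, -18)
  seg 4: down by d5 = 11 → (0, -29)
  seg 5: up by d4 = 19/2 → (0, -39/2)
  seg 6: down by d11 = 4 → (0, -47/2)
  seg 7: up by d6 = 71/4 → (0, -23/4)
  seg 8: up by d3 = 5 → (0, -3/4)
  seg 9: right by d2 = 9/2 → (9/2, -3/4)
  seg 10: right by d5 = 11 → (31/2, -3/4)

d6 = 71/4
d7 = 72
d8 = 26
d9 = 24
d10 = 345/2
d11 = 4
d12 = 21/2
d13 = 82/5
endpoint = (31/2, -3/4)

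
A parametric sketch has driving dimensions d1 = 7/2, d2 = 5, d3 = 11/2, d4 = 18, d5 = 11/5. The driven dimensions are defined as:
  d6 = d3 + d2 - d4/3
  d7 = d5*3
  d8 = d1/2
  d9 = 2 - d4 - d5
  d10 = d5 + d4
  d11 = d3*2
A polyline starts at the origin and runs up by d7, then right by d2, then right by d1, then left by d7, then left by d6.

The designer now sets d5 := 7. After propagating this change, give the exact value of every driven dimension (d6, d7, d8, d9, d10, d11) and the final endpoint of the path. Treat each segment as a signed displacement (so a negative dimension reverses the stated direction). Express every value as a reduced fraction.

Apply edit: d5 := 7
  d6 = d3 + d2 - d4/3 = 9/2
  d7 = d5*3 = 21
  d8 = d1/2 = 7/4
  d9 = 2 - d4 - d5 = -23
  d10 = d5 + d4 = 25
  d11 = d3*2 = 11
Walk from origin (0, 0):
  seg 1: up by d7 = 21 → (0, 21)
  seg 2: right by d2 = 5 → (5, 21)
  seg 3: right by d1 = 7/2 → (17/2, 21)
  seg 4: left by d7 = 21 → (-25/2, 21)
  seg 5: left by d6 = 9/2 → (-17, 21)

d6 = 9/2
d7 = 21
d8 = 7/4
d9 = -23
d10 = 25
d11 = 11
endpoint = (-17, 21)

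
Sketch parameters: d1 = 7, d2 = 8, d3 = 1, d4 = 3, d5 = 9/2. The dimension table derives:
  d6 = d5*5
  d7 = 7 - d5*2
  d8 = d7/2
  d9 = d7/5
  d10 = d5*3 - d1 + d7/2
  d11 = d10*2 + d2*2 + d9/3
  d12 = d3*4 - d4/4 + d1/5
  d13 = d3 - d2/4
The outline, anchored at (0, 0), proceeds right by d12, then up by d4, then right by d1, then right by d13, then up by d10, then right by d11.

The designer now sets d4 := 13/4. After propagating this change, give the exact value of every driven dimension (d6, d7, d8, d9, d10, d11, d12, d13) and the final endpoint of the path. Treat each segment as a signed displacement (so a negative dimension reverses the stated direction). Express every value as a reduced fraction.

Apply edit: d4 := 13/4
  d6 = d5*5 = 45/2
  d7 = 7 - d5*2 = -2
  d8 = d7/2 = -1
  d9 = d7/5 = -2/5
  d10 = d5*3 - d1 + d7/2 = 11/2
  d11 = d10*2 + d2*2 + d9/3 = 403/15
  d12 = d3*4 - d4/4 + d1/5 = 367/80
  d13 = d3 - d2/4 = -1
Walk from origin (0, 0):
  seg 1: right by d12 = 367/80 → (367/80, 0)
  seg 2: up by d4 = 13/4 → (367/80, 13/4)
  seg 3: right by d1 = 7 → (927/80, 13/4)
  seg 4: right by d13 = -1 → (847/80, 13/4)
  seg 5: up by d10 = 11/2 → (847/80, 35/4)
  seg 6: right by d11 = 403/15 → (8989/240, 35/4)

d6 = 45/2
d7 = -2
d8 = -1
d9 = -2/5
d10 = 11/2
d11 = 403/15
d12 = 367/80
d13 = -1
endpoint = (8989/240, 35/4)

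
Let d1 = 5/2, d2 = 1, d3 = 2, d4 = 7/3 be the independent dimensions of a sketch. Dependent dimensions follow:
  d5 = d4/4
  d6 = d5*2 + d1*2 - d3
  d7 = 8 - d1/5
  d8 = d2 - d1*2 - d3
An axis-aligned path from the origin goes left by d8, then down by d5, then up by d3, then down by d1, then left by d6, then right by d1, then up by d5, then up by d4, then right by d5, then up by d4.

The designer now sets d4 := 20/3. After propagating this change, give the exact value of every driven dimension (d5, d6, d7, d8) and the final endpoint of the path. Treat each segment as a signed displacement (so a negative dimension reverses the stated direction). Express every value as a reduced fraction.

Apply edit: d4 := 20/3
  d5 = d4/4 = 5/3
  d6 = d5*2 + d1*2 - d3 = 19/3
  d7 = 8 - d1/5 = 15/2
  d8 = d2 - d1*2 - d3 = -6
Walk from origin (0, 0):
  seg 1: left by d8 = -6 → (6, 0)
  seg 2: down by d5 = 5/3 → (6, -5/3)
  seg 3: up by d3 = 2 → (6, 1/3)
  seg 4: down by d1 = 5/2 → (6, -13/6)
  seg 5: left by d6 = 19/3 → (-1/3, -13/6)
  seg 6: right by d1 = 5/2 → (13/6, -13/6)
  seg 7: up by d5 = 5/3 → (13/6, -1/2)
  seg 8: up by d4 = 20/3 → (13/6, 37/6)
  seg 9: right by d5 = 5/3 → (23/6, 37/6)
  seg 10: up by d4 = 20/3 → (23/6, 77/6)

d5 = 5/3
d6 = 19/3
d7 = 15/2
d8 = -6
endpoint = (23/6, 77/6)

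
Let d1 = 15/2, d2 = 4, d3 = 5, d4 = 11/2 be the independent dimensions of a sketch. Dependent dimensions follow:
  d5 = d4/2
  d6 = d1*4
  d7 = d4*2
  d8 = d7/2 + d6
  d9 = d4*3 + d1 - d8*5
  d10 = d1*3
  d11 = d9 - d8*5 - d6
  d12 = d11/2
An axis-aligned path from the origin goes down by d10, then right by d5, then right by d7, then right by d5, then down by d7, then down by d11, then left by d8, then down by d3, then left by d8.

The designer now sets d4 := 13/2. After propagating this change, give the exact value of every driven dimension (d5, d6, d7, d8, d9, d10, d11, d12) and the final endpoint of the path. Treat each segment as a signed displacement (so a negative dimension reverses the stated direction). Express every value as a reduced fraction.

d5 = 13/4
d6 = 30
d7 = 13
d8 = 73/2
d9 = -311/2
d10 = 45/2
d11 = -368
d12 = -184
endpoint = (-107/2, 655/2)

Apply edit: d4 := 13/2
  d5 = d4/2 = 13/4
  d6 = d1*4 = 30
  d7 = d4*2 = 13
  d8 = d7/2 + d6 = 73/2
  d9 = d4*3 + d1 - d8*5 = -311/2
  d10 = d1*3 = 45/2
  d11 = d9 - d8*5 - d6 = -368
  d12 = d11/2 = -184
Walk from origin (0, 0):
  seg 1: down by d10 = 45/2 → (0, -45/2)
  seg 2: right by d5 = 13/4 → (13/4, -45/2)
  seg 3: right by d7 = 13 → (65/4, -45/2)
  seg 4: right by d5 = 13/4 → (39/2, -45/2)
  seg 5: down by d7 = 13 → (39/2, -71/2)
  seg 6: down by d11 = -368 → (39/2, 665/2)
  seg 7: left by d8 = 73/2 → (-17, 665/2)
  seg 8: down by d3 = 5 → (-17, 655/2)
  seg 9: left by d8 = 73/2 → (-107/2, 655/2)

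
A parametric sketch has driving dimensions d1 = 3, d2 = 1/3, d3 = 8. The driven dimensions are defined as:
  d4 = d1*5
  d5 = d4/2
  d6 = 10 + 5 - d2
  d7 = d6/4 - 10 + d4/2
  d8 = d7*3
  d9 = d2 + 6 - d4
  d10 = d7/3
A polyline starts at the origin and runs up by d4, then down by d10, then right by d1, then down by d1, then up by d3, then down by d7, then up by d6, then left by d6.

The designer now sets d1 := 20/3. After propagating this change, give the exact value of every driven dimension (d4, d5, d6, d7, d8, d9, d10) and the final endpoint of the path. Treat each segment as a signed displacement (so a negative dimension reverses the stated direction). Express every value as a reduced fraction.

d4 = 100/3
d5 = 50/3
d6 = 44/3
d7 = 31/3
d8 = 31
d9 = -27
d10 = 31/9
endpoint = (-8, 320/9)

Apply edit: d1 := 20/3
  d4 = d1*5 = 100/3
  d5 = d4/2 = 50/3
  d6 = 10 + 5 - d2 = 44/3
  d7 = d6/4 - 10 + d4/2 = 31/3
  d8 = d7*3 = 31
  d9 = d2 + 6 - d4 = -27
  d10 = d7/3 = 31/9
Walk from origin (0, 0):
  seg 1: up by d4 = 100/3 → (0, 100/3)
  seg 2: down by d10 = 31/9 → (0, 269/9)
  seg 3: right by d1 = 20/3 → (20/3, 269/9)
  seg 4: down by d1 = 20/3 → (20/3, 209/9)
  seg 5: up by d3 = 8 → (20/3, 281/9)
  seg 6: down by d7 = 31/3 → (20/3, 188/9)
  seg 7: up by d6 = 44/3 → (20/3, 320/9)
  seg 8: left by d6 = 44/3 → (-8, 320/9)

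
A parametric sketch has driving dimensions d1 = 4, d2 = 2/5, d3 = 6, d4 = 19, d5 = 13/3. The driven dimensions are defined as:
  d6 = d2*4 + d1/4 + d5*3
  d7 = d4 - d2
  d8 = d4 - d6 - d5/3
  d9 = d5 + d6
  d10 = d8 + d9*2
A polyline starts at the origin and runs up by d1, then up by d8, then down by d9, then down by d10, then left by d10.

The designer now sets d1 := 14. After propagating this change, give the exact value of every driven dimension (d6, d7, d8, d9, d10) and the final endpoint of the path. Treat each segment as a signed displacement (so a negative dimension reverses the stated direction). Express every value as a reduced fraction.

Apply edit: d1 := 14
  d6 = d2*4 + d1/4 + d5*3 = 181/10
  d7 = d4 - d2 = 93/5
  d8 = d4 - d6 - d5/3 = -49/90
  d9 = d5 + d6 = 673/30
  d10 = d8 + d9*2 = 3989/90
Walk from origin (0, 0):
  seg 1: up by d1 = 14 → (0, 14)
  seg 2: up by d8 = -49/90 → (0, 1211/90)
  seg 3: down by d9 = 673/30 → (0, -404/45)
  seg 4: down by d10 = 3989/90 → (0, -533/10)
  seg 5: left by d10 = 3989/90 → (-3989/90, -533/10)

d6 = 181/10
d7 = 93/5
d8 = -49/90
d9 = 673/30
d10 = 3989/90
endpoint = (-3989/90, -533/10)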